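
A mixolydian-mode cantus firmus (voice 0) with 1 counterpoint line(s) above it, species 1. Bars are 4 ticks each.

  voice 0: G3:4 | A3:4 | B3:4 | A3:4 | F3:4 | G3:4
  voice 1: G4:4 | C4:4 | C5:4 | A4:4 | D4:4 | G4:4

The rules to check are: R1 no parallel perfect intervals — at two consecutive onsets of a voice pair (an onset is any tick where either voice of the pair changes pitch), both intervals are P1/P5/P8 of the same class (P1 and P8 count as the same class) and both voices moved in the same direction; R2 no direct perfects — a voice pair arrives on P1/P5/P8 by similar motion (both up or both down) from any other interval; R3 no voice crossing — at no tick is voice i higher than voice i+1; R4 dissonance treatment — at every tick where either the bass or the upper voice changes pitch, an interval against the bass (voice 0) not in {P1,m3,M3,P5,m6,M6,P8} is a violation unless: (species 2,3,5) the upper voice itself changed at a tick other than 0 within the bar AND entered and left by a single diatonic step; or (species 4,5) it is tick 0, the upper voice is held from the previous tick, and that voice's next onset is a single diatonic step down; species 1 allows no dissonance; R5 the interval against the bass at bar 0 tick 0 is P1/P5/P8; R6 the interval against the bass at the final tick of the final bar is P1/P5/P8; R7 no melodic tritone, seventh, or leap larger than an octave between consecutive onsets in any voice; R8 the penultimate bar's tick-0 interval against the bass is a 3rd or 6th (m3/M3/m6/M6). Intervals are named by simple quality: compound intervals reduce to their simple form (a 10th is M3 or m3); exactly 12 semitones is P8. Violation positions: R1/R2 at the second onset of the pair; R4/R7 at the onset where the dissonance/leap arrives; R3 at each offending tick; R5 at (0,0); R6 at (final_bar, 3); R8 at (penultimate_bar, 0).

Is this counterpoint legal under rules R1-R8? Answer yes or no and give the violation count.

bar 0: v0=G3 v1=G4 (P8)
bar 1: v0=A3 v1=C4 (m3)
bar 2: v0=B3 v1=C5 (m2)
bar 3: v0=A3 v1=A4 (P8)
bar 4: v0=F3 v1=D4 (M6)
bar 5: v0=G3 v1=G4 (P8)
  R4 @ bar2.0: B3/C5 m2 untreated
  R2 @ bar3.0: B3/C5 m2 -> A3/A4 P8 similar
  R2 @ bar5.0: F3/D4 M6 -> G3/G4 P8 similar

No (3 violations)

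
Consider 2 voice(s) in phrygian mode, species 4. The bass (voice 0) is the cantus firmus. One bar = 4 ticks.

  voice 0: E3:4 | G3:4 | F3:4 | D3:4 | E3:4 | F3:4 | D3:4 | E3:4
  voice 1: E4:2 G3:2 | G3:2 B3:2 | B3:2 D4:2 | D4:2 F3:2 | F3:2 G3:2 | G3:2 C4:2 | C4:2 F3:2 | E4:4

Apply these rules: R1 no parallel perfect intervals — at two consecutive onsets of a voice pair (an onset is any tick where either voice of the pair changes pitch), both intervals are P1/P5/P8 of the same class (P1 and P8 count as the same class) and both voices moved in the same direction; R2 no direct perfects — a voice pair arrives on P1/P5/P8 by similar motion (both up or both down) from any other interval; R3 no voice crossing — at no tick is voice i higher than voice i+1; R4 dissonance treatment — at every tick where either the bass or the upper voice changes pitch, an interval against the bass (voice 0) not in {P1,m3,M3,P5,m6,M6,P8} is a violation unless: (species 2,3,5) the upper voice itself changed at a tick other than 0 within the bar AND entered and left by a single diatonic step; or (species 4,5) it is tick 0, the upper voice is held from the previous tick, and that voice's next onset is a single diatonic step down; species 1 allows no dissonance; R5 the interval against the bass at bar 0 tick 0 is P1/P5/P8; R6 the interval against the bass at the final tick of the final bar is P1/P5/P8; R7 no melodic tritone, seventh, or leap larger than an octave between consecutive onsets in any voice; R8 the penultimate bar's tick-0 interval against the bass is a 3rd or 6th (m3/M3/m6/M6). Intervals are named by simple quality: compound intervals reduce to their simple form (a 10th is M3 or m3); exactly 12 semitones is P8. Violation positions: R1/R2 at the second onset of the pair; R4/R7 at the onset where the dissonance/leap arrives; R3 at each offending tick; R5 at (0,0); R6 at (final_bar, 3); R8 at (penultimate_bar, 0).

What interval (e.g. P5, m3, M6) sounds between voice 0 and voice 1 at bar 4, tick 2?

voice 0=E3 voice 1=G3 -> m3

m3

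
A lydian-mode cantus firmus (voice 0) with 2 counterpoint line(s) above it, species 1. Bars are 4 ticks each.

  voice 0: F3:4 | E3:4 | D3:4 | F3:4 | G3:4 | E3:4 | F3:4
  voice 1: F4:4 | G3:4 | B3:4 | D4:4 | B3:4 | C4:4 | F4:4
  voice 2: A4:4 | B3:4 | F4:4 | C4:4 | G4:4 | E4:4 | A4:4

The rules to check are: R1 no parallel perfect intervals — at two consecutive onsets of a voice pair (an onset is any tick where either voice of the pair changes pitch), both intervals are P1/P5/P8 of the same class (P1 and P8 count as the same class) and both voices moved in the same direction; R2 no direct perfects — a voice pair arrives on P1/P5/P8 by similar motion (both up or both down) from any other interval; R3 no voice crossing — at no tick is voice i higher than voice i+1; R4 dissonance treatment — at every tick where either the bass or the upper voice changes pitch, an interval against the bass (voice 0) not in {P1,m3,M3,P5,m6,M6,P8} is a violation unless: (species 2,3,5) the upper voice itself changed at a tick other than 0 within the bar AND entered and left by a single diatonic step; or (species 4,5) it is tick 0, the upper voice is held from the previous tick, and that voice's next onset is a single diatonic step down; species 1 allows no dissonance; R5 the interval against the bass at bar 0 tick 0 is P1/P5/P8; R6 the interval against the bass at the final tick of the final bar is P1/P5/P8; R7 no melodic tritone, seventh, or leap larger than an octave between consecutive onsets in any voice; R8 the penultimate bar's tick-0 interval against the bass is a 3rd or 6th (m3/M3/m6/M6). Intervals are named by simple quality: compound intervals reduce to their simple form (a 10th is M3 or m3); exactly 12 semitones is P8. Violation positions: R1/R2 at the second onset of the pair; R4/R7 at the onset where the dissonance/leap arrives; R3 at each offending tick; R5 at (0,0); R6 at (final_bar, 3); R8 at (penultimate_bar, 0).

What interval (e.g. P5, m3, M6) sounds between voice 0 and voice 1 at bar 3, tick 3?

voice 0=F3 voice 1=D4 -> M6

M6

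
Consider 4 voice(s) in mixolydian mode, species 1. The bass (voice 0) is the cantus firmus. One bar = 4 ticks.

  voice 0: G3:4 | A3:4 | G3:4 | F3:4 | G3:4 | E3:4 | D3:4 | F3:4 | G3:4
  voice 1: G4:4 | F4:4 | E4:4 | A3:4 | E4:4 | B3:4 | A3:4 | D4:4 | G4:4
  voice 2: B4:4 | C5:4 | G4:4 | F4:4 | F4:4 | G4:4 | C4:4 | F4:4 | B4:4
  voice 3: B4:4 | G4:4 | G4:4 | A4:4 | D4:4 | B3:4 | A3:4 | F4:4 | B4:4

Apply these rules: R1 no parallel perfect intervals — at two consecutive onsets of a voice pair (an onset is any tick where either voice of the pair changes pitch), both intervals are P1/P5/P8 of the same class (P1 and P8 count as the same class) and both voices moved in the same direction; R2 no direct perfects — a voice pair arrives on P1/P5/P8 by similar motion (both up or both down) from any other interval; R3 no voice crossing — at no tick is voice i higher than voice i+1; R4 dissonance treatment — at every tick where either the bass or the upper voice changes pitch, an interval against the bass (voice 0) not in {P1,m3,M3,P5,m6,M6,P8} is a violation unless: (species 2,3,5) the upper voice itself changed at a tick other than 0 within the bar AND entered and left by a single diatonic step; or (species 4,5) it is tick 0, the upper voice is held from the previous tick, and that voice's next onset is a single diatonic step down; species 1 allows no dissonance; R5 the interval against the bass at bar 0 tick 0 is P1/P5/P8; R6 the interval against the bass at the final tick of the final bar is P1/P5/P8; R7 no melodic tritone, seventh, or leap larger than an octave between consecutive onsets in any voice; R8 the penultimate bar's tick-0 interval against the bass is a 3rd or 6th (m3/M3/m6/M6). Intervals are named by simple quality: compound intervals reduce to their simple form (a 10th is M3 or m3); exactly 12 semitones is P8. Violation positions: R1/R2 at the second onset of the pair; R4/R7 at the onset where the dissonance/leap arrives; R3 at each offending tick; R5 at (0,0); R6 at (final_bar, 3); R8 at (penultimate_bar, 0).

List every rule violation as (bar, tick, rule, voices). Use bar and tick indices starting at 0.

(0, 0, R5, (0, 2))
(0, 0, R5, (0, 3))
(1, 0, R3, (2, 3))
(1, 0, R4, (0, 3))
(1, 1, R3, (2, 3))
(1, 2, R3, (2, 3))
(1, 3, R3, (2, 3))
(2, 0, R2, (0, 2))
(3, 0, R1, (0, 2))
(4, 0, R3, (2, 3))
(4, 0, R4, (0, 2))
(4, 1, R3, (2, 3))
(4, 2, R3, (2, 3))
(4, 3, R3, (2, 3))
(5, 0, R1, (0, 3))
(5, 0, R2, (0, 1))
(5, 0, R2, (1, 3))
(5, 0, R3, (2, 3))
(5, 1, R3, (2, 3))
(5, 2, R3, (2, 3))
(5, 3, R3, (2, 3))
(6, 0, R1, (0, 1))
(6, 0, R1, (0, 3))
(6, 0, R1, (1, 3))
(6, 0, R3, (2, 3))
(6, 0, R4, (0, 2))
(6, 1, R3, (2, 3))
(6, 2, R3, (2, 3))
(6, 3, R3, (2, 3))
(7, 0, R2, (0, 2))
(7, 0, R2, (0, 3))
(7, 0, R2, (2, 3))
(7, 0, R8, (0, 2))
(7, 0, R8, (0, 3))
(8, 0, R1, (2, 3))
(8, 0, R2, (0, 1))
(8, 0, R7, (2,))
(8, 0, R7, (3,))
(8, 3, R6, (0, 2))
(8, 3, R6, (0, 3))

bar 0: v0=G3 v1=G4 v2=B4 v3=B4 downbeat M3
bar 1: v0=A3 v1=F4 v2=C5 v3=G4 downbeat m7
bar 2: v0=G3 v1=E4 v2=G4 v3=G4 downbeat P8
bar 3: v0=F3 v1=A3 v2=F4 v3=A4 downbeat M3
bar 4: v0=G3 v1=E4 v2=F4 v3=D4 downbeat P5
bar 5: v0=E3 v1=B3 v2=G4 v3=B3 downbeat P5
bar 6: v0=D3 v1=A3 v2=C4 v3=A3 downbeat P5
bar 7: v0=F3 v1=D4 v2=F4 v3=F4 downbeat P8
bar 8: v0=G3 v1=G4 v2=B4 v3=B4 downbeat M3
  -> R5 @ bar 0 tick 0 v(0, 2): opens on M3
  -> R5 @ bar 0 tick 0 v(0, 3): opens on M3
  -> R3 @ bar 1 tick 0 v(2, 3): C5 above G4
  -> R4 @ bar 1 tick 0 v(0, 3): A3/G4 m7 untreated
  -> R3 @ bar 1 tick 1 v(2, 3): C5 above G4
  -> R3 @ bar 1 tick 2 v(2, 3): C5 above G4
  -> R3 @ bar 1 tick 3 v(2, 3): C5 above G4
  -> R2 @ bar 2 tick 0 v(0, 2): A3/C5 m3 -> G3/G4 P8 similar
  -> R1 @ bar 3 tick 0 v(0, 2): G3/G4 P8 -> F3/F4 P8 similar
  -> R3 @ bar 4 tick 0 v(2, 3): F4 above D4
  -> R4 @ bar 4 tick 0 v(0, 2): G3/F4 m7 untreated
  -> R3 @ bar 4 tick 1 v(2, 3): F4 above D4
  -> R3 @ bar 4 tick 2 v(2, 3): F4 above D4
  -> R3 @ bar 4 tick 3 v(2, 3): F4 above D4
  -> R1 @ bar 5 tick 0 v(0, 3): G3/D4 P5 -> E3/B3 P5 similar
  -> R2 @ bar 5 tick 0 v(0, 1): G3/E4 M6 -> E3/B3 P5 similar
  -> R2 @ bar 5 tick 0 v(1, 3): E4/D4 M2 -> B3/B3 P1 similar
  -> R3 @ bar 5 tick 0 v(2, 3): G4 above B3
  -> R3 @ bar 5 tick 1 v(2, 3): G4 above B3
  -> R3 @ bar 5 tick 2 v(2, 3): G4 above B3
  -> R3 @ bar 5 tick 3 v(2, 3): G4 above B3
  -> R1 @ bar 6 tick 0 v(0, 1): E3/B3 P5 -> D3/A3 P5 similar
  -> R1 @ bar 6 tick 0 v(0, 3): E3/B3 P5 -> D3/A3 P5 similar
  -> R1 @ bar 6 tick 0 v(1, 3): B3/B3 P1 -> A3/A3 P1 similar
  -> R3 @ bar 6 tick 0 v(2, 3): C4 above A3
  -> R4 @ bar 6 tick 0 v(0, 2): D3/C4 m7 untreated
  -> R3 @ bar 6 tick 1 v(2, 3): C4 above A3
  -> R3 @ bar 6 tick 2 v(2, 3): C4 above A3
  -> R3 @ bar 6 tick 3 v(2, 3): C4 above A3
  -> R2 @ bar 7 tick 0 v(0, 2): D3/C4 m7 -> F3/F4 P8 similar
  -> R2 @ bar 7 tick 0 v(0, 3): D3/A3 P5 -> F3/F4 P8 similar
  -> R2 @ bar 7 tick 0 v(2, 3): C4/A3 m3 -> F4/F4 P1 similar
  -> R8 @ bar 7 tick 0 v(0, 2): penult P8 not 3rd/6th
  -> R8 @ bar 7 tick 0 v(0, 3): penult P8 not 3rd/6th
  -> R1 @ bar 8 tick 0 v(2, 3): F4/F4 P1 -> B4/B4 P1 similar
  -> R2 @ bar 8 tick 0 v(0, 1): F3/D4 M6 -> G3/G4 P8 similar
  -> R7 @ bar 8 tick 0 v(2,): F4->B4 leap 6st
  -> R7 @ bar 8 tick 0 v(3,): F4->B4 leap 6st
  -> R6 @ bar 8 tick 3 v(0, 2): closes on M3
  -> R6 @ bar 8 tick 3 v(0, 3): closes on M3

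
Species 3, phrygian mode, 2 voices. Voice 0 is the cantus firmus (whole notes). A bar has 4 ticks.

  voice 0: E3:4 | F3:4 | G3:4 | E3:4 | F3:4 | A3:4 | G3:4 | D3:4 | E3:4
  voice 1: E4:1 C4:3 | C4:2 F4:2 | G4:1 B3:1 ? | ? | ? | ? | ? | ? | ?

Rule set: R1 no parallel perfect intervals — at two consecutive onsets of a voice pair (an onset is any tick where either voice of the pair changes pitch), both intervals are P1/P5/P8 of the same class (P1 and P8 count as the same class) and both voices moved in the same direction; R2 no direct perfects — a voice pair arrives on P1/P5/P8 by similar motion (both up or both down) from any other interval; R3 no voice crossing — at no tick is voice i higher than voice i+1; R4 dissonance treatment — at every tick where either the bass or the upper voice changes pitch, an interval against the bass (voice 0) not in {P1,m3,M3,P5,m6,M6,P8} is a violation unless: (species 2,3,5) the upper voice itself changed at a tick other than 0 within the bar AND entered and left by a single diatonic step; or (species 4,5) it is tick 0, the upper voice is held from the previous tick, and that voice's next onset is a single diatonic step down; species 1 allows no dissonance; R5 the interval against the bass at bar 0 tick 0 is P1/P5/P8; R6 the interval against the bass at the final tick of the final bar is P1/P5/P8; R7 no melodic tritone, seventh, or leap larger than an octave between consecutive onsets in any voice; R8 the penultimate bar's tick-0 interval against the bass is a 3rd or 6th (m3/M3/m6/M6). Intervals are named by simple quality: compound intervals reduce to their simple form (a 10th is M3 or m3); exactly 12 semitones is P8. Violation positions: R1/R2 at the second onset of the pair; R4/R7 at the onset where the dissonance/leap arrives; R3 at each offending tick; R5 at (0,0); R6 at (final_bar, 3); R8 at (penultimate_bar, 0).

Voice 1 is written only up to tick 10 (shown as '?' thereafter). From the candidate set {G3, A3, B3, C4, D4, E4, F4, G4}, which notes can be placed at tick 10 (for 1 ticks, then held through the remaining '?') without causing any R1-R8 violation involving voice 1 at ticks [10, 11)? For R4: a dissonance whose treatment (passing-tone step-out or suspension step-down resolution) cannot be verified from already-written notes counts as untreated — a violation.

G3: legal
A3: violates R4
B3: legal
C4: violates R4
D4: legal
E4: legal
F4: violates R4,R7
G4: legal

{B3, D4, E4, G3, G4}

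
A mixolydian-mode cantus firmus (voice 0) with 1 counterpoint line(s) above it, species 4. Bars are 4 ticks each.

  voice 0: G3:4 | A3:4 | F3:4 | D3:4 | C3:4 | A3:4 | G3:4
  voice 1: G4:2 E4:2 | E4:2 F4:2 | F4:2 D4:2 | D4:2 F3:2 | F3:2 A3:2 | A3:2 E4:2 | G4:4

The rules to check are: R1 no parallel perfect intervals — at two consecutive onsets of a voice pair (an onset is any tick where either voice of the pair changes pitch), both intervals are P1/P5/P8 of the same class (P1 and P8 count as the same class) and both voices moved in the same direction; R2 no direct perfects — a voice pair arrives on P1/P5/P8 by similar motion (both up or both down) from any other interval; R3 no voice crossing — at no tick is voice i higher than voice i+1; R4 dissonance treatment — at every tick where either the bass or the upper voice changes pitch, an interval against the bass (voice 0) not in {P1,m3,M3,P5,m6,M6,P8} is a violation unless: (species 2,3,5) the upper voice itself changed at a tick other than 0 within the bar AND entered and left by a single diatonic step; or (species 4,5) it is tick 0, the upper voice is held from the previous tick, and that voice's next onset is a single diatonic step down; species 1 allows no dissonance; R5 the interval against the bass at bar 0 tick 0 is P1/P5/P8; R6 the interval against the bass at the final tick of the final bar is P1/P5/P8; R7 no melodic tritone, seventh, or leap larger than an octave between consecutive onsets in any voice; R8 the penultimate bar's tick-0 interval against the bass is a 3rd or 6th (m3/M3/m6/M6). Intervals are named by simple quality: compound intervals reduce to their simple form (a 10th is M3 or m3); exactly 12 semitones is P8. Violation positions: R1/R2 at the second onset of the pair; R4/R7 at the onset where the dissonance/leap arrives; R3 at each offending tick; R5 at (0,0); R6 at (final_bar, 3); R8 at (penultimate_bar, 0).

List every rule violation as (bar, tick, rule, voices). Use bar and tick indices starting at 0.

(4, 0, R4, (0, 1))
(5, 0, R8, (0, 1))

bar 0: v0=G3 v1=G4 downbeat P8
bar 1: v0=A3 v1=E4 downbeat P5
bar 2: v0=F3 v1=F4 downbeat P8
bar 3: v0=D3 v1=D4 downbeat P8
bar 4: v0=C3 v1=F3 downbeat P4
bar 5: v0=A3 v1=A3 downbeat P1
bar 6: v0=G3 v1=G4 downbeat P8
  -> R4 @ bar 4 tick 0 v(0, 1): C3/F3 P4 untreated
  -> R8 @ bar 5 tick 0 v(0, 1): penult P1 not 3rd/6th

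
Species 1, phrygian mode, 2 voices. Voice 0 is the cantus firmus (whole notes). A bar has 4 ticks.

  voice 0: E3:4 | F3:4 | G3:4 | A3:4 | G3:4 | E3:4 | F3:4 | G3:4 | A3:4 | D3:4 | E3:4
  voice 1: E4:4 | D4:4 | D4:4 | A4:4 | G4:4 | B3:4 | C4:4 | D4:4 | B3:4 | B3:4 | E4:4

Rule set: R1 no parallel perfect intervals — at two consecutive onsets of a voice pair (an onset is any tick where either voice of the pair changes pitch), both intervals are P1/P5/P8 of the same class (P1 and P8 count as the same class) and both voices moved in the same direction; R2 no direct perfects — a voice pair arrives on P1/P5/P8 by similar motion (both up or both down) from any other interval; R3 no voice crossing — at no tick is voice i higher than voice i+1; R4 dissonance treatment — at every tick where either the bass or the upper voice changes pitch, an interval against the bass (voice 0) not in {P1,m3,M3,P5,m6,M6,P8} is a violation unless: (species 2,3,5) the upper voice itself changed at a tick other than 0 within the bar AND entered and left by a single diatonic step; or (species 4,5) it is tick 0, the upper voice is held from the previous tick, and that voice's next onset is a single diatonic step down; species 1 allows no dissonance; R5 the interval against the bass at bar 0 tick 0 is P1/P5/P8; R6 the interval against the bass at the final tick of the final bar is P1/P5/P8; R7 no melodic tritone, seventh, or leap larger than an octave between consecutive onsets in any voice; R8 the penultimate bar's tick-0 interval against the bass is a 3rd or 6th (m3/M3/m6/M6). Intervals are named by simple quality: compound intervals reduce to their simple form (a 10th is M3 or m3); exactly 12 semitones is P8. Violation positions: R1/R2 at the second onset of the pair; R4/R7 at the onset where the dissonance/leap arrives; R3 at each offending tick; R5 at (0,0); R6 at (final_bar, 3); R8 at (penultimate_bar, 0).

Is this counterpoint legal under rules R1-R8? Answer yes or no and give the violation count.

No (7 violations)

bar 0: v0=E3 v1=E4 (P8)
bar 1: v0=F3 v1=D4 (M6)
bar 2: v0=G3 v1=D4 (P5)
bar 3: v0=A3 v1=A4 (P8)
bar 4: v0=G3 v1=G4 (P8)
bar 5: v0=E3 v1=B3 (P5)
bar 6: v0=F3 v1=C4 (P5)
bar 7: v0=G3 v1=D4 (P5)
bar 8: v0=A3 v1=B3 (M2)
bar 9: v0=D3 v1=B3 (M6)
bar 10: v0=E3 v1=E4 (P8)
  R2 @ bar3.0: G3/D4 P5 -> A3/A4 P8 similar
  R1 @ bar4.0: A3/A4 P8 -> G3/G4 P8 similar
  R2 @ bar5.0: G3/G4 P8 -> E3/B3 P5 similar
  R1 @ bar6.0: E3/B3 P5 -> F3/C4 P5 similar
  R1 @ bar7.0: F3/C4 P5 -> G3/D4 P5 similar
  R4 @ bar8.0: A3/B3 M2 untreated
  R2 @ bar10.0: D3/B3 M6 -> E3/E4 P8 similar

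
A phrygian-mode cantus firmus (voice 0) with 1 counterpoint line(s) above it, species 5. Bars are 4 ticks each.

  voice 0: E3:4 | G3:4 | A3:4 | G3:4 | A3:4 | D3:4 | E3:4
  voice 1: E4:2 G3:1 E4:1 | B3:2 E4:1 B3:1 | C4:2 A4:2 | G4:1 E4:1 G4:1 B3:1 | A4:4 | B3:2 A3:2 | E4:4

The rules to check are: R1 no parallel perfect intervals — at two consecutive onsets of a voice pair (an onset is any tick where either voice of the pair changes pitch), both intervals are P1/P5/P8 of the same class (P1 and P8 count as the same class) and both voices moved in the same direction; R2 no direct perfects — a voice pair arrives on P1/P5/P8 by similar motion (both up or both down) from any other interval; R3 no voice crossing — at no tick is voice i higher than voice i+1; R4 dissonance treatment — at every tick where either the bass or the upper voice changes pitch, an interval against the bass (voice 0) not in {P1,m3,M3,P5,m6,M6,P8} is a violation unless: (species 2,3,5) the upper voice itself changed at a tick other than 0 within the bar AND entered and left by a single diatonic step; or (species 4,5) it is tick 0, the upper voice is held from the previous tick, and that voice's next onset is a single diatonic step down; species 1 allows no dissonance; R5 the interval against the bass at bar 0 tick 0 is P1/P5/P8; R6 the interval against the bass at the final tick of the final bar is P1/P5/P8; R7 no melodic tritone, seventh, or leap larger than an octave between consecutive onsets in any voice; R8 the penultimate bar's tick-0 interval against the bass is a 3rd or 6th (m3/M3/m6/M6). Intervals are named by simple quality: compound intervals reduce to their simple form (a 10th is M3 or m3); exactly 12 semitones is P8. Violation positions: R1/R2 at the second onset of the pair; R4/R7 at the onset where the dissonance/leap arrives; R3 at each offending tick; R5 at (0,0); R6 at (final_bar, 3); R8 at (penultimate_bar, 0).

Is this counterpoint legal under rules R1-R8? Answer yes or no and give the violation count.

bar 0: v0=E3 v1=E4 (P8)
bar 1: v0=G3 v1=B3 (M3)
bar 2: v0=A3 v1=C4 (m3)
bar 3: v0=G3 v1=G4 (P8)
bar 4: v0=A3 v1=A4 (P8)
bar 5: v0=D3 v1=B3 (M6)
bar 6: v0=E3 v1=E4 (P8)
  R1 @ bar3.0: A3/A4 P8 -> G3/G4 P8 similar
  R2 @ bar4.0: G3/B3 M3 -> A3/A4 P8 similar
  R7 @ bar4.0: B3->A4 leap 10st
  R7 @ bar5.0: A4->B3 leap 10st
  R2 @ bar6.0: D3/A3 P5 -> E3/E4 P8 similar

No (5 violations)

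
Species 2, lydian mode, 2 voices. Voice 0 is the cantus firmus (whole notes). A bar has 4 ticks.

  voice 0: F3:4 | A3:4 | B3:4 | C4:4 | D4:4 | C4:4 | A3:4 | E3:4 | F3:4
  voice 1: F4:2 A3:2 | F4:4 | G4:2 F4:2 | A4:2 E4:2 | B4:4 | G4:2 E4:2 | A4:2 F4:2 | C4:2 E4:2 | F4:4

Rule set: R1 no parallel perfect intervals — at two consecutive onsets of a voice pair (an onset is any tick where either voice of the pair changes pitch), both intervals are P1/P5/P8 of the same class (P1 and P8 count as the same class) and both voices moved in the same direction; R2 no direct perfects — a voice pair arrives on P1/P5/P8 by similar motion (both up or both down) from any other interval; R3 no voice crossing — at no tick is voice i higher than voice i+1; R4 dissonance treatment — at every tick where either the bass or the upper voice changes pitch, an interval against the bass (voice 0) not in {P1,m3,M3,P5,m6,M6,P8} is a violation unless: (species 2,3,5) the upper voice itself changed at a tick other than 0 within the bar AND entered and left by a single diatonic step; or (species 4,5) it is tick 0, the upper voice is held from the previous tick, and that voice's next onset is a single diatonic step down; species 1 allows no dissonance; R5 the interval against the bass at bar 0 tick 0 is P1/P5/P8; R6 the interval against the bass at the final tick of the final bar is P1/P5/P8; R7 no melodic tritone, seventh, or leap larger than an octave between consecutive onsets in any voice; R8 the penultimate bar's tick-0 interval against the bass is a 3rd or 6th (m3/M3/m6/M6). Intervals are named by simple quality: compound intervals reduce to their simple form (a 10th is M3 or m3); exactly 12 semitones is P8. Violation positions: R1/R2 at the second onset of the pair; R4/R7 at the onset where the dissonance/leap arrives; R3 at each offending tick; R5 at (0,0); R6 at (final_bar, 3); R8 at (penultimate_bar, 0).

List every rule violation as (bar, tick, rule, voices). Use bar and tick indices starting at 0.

(2, 2, R4, (0, 1))
(5, 0, R2, (0, 1))
(8, 0, R1, (0, 1))

bar 0: v0=F3 v1=F4 downbeat P8
bar 1: v0=A3 v1=F4 downbeat m6
bar 2: v0=B3 v1=G4 downbeat m6
bar 3: v0=C4 v1=A4 downbeat M6
bar 4: v0=D4 v1=B4 downbeat M6
bar 5: v0=C4 v1=G4 downbeat P5
bar 6: v0=A3 v1=A4 downbeat P8
bar 7: v0=E3 v1=C4 downbeat m6
bar 8: v0=F3 v1=F4 downbeat P8
  -> R4 @ bar 2 tick 2 v(0, 1): B3/F4 TT untreated
  -> R2 @ bar 5 tick 0 v(0, 1): D4/B4 M6 -> C4/G4 P5 similar
  -> R1 @ bar 8 tick 0 v(0, 1): E3/E4 P8 -> F3/F4 P8 similar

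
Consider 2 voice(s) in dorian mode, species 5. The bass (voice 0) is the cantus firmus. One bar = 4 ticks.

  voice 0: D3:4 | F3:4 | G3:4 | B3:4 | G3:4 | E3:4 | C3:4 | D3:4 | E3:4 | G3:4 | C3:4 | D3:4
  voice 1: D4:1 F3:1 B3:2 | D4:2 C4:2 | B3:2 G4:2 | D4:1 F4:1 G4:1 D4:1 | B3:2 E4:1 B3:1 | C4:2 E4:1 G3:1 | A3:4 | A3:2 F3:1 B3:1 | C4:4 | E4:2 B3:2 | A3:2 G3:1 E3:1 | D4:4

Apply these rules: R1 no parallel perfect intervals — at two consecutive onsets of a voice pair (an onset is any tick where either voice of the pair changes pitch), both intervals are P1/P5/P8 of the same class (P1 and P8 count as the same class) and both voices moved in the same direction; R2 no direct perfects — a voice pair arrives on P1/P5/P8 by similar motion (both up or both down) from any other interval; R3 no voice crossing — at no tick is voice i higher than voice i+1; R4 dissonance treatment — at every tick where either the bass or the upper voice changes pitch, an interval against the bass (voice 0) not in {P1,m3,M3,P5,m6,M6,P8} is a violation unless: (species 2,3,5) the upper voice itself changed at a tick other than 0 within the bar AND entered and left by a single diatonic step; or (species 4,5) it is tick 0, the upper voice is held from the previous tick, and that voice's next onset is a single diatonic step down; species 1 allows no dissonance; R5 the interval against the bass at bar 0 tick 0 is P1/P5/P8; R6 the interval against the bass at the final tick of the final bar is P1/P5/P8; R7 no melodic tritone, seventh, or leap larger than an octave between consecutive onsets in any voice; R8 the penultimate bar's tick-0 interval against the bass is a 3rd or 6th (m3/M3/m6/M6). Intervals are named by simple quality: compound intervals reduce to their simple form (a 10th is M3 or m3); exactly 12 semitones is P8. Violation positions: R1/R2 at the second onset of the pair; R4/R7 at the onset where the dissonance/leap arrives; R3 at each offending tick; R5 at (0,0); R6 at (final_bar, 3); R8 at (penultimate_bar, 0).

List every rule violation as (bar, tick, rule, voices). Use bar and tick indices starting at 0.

bar 0: v0=D3 v1=D4 downbeat P8
bar 1: v0=F3 v1=D4 downbeat M6
bar 2: v0=G3 v1=B3 downbeat M3
bar 3: v0=B3 v1=D4 downbeat m3
bar 4: v0=G3 v1=B3 downbeat M3
bar 5: v0=E3 v1=C4 downbeat m6
bar 6: v0=C3 v1=A3 downbeat M6
bar 7: v0=D3 v1=A3 downbeat P5
bar 8: v0=E3 v1=C4 downbeat m6
bar 9: v0=G3 v1=E4 downbeat M6
bar 10: v0=C3 v1=A3 downbeat M6
bar 11: v0=D3 v1=D4 downbeat P8
  -> R7 @ bar 0 tick 2 v(1,): F3->B3 leap 6st
  -> R4 @ bar 3 tick 1 v(0, 1): B3/F4 TT untreated
  -> R7 @ bar 7 tick 3 v(1,): F3->B3 leap 6st
  -> R2 @ bar 11 tick 0 v(0, 1): C3/E3 M3 -> D3/D4 P8 similar
  -> R7 @ bar 11 tick 0 v(1,): E3->D4 leap 10st

(0, 2, R7, (1,))
(3, 1, R4, (0, 1))
(7, 3, R7, (1,))
(11, 0, R2, (0, 1))
(11, 0, R7, (1,))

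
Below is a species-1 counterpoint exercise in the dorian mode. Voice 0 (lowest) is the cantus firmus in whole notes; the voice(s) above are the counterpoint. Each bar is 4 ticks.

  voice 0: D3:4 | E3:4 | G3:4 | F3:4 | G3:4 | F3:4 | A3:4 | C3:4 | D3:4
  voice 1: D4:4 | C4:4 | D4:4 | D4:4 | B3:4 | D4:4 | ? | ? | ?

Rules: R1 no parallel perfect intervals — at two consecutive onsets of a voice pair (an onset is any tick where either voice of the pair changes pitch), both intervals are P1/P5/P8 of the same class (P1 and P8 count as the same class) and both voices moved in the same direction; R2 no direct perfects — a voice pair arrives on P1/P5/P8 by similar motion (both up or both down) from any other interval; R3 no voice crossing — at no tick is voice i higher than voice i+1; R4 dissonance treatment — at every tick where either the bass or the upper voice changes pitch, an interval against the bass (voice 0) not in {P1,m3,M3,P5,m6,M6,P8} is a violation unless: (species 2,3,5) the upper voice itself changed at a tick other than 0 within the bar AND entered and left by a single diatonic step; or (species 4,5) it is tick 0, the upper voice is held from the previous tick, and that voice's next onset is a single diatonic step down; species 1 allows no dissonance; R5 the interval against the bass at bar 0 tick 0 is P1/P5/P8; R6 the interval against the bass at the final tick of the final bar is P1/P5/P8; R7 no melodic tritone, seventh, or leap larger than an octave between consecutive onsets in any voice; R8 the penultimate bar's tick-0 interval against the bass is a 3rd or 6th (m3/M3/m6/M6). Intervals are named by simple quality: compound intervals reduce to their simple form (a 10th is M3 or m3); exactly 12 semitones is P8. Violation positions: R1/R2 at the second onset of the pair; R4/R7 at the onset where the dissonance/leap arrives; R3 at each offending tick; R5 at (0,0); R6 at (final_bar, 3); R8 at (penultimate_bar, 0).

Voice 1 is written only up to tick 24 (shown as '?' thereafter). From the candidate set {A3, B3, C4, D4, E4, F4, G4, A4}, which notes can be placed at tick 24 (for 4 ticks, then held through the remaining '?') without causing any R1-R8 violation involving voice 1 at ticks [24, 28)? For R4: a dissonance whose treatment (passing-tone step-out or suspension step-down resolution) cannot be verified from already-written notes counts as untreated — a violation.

A3: legal
B3: violates R4
C4: legal
D4: violates R4
E4: violates R2
F4: legal
G4: violates R4
A4: violates R2

{A3, C4, F4}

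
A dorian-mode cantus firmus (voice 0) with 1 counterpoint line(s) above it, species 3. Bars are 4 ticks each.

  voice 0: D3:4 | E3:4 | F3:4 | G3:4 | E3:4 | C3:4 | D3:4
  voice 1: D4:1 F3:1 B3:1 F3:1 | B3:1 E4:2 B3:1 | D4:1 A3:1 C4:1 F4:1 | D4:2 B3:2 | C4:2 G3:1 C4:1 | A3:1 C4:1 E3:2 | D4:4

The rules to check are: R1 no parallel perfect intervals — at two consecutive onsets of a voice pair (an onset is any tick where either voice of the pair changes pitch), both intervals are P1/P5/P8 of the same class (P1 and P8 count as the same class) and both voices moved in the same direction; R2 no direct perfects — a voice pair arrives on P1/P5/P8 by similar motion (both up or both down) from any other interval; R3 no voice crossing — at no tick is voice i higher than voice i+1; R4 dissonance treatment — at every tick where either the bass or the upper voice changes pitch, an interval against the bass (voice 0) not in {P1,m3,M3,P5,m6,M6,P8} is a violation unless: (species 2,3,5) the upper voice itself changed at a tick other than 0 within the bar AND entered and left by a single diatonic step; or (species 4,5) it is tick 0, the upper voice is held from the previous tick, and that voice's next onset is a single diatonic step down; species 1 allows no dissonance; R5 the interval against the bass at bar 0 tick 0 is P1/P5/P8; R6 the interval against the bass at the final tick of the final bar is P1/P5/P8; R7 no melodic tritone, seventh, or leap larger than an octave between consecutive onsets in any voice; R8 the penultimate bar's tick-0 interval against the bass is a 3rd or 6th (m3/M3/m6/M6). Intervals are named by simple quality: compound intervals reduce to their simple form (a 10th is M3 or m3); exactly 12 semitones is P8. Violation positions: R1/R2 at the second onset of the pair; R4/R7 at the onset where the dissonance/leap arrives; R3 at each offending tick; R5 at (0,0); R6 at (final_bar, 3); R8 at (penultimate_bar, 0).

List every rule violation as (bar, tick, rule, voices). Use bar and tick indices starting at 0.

bar 0: v0=D3 v1=D4 downbeat P8
bar 1: v0=E3 v1=B3 downbeat P5
bar 2: v0=F3 v1=D4 downbeat M6
bar 3: v0=G3 v1=D4 downbeat P5
bar 4: v0=E3 v1=C4 downbeat m6
bar 5: v0=C3 v1=A3 downbeat M6
bar 6: v0=D3 v1=D4 downbeat P8
  -> R7 @ bar 0 tick 2 v(1,): F3->B3 leap 6st
  -> R7 @ bar 0 tick 3 v(1,): B3->F3 leap 6st
  -> R2 @ bar 1 tick 0 v(0, 1): D3/F3 m3 -> E3/B3 P5 similar
  -> R7 @ bar 1 tick 0 v(1,): F3->B3 leap 6st
  -> R2 @ bar 6 tick 0 v(0, 1): C3/E3 M3 -> D3/D4 P8 similar
  -> R7 @ bar 6 tick 0 v(1,): E3->D4 leap 10st

(0, 2, R7, (1,))
(0, 3, R7, (1,))
(1, 0, R2, (0, 1))
(1, 0, R7, (1,))
(6, 0, R2, (0, 1))
(6, 0, R7, (1,))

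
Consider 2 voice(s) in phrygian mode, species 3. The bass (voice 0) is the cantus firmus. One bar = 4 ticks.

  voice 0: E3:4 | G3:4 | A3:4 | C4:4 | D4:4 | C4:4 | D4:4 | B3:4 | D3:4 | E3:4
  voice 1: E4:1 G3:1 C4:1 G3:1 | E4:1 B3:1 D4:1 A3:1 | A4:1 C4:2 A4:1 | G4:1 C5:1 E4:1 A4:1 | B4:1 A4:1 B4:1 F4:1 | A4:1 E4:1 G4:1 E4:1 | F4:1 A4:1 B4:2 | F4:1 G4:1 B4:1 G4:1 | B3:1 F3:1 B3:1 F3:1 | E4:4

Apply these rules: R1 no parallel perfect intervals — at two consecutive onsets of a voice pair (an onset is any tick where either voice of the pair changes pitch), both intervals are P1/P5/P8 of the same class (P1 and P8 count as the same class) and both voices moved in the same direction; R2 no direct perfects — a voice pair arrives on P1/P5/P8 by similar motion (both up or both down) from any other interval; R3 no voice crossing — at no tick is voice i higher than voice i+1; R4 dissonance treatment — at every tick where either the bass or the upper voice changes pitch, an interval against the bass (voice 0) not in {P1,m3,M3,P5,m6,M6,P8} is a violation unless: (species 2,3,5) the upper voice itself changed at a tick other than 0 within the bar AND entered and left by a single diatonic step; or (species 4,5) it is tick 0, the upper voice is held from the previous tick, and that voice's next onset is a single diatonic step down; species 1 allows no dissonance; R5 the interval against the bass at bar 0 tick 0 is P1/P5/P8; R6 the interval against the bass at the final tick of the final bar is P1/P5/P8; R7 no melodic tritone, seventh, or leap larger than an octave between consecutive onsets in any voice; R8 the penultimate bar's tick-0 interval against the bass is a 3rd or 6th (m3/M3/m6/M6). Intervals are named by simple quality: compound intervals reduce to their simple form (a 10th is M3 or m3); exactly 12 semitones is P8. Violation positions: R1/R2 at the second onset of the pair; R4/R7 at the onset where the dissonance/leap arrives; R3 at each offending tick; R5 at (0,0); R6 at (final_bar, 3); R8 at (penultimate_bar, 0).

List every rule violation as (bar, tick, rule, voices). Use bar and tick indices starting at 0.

bar 0: v0=E3 v1=E4 downbeat P8
bar 1: v0=G3 v1=E4 downbeat M6
bar 2: v0=A3 v1=A4 downbeat P8
bar 3: v0=C4 v1=G4 downbeat P5
bar 4: v0=D4 v1=B4 downbeat M6
bar 5: v0=C4 v1=A4 downbeat M6
bar 6: v0=D4 v1=F4 downbeat m3
bar 7: v0=B3 v1=F4 downbeat TT
bar 8: v0=D3 v1=B3 downbeat M6
bar 9: v0=E3 v1=E4 downbeat P8
  -> R4 @ bar 1 tick 3 v(0, 1): G3/A3 M2 untreated
  -> R2 @ bar 2 tick 0 v(0, 1): G3/A3 M2 -> A3/A4 P8 similar
  -> R7 @ bar 4 tick 3 v(1,): B4->F4 leap 6st
  -> R4 @ bar 7 tick 0 v(0, 1): B3/F4 TT untreated
  -> R7 @ bar 7 tick 0 v(1,): B4->F4 leap 6st
  -> R7 @ bar 8 tick 1 v(1,): B3->F3 leap 6st
  -> R7 @ bar 8 tick 2 v(1,): F3->B3 leap 6st
  -> R7 @ bar 8 tick 3 v(1,): B3->F3 leap 6st
  -> R2 @ bar 9 tick 0 v(0, 1): D3/F3 m3 -> E3/E4 P8 similar
  -> R7 @ bar 9 tick 0 v(1,): F3->E4 leap 11st

(1, 3, R4, (0, 1))
(2, 0, R2, (0, 1))
(4, 3, R7, (1,))
(7, 0, R4, (0, 1))
(7, 0, R7, (1,))
(8, 1, R7, (1,))
(8, 2, R7, (1,))
(8, 3, R7, (1,))
(9, 0, R2, (0, 1))
(9, 0, R7, (1,))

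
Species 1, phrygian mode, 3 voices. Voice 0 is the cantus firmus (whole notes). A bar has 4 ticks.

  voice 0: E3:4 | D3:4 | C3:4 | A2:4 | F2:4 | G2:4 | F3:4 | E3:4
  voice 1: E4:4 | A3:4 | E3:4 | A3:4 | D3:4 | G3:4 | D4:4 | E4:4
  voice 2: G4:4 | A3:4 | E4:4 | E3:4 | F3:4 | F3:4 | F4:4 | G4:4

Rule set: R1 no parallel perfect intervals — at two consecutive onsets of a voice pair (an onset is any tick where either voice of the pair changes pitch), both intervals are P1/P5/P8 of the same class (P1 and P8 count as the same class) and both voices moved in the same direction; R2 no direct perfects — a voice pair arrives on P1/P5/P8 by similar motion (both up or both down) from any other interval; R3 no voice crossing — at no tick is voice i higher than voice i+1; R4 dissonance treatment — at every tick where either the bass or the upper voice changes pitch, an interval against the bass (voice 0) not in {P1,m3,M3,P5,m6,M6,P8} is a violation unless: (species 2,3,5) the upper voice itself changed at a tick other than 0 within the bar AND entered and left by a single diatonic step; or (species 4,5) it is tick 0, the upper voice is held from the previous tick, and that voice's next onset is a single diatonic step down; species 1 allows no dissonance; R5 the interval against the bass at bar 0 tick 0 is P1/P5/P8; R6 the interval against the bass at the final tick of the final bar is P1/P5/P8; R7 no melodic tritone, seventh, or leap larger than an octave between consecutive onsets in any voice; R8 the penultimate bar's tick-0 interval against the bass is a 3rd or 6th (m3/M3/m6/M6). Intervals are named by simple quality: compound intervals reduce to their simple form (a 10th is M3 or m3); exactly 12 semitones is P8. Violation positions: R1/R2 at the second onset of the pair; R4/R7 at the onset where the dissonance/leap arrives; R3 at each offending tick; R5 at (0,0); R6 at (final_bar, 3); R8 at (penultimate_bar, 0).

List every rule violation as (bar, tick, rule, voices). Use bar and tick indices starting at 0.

bar 0: v0=E3 v1=E4 v2=G4 downbeat m3
bar 1: v0=D3 v1=A3 v2=A3 downbeat P5
bar 2: v0=C3 v1=E3 v2=E4 downbeat M3
bar 3: v0=A2 v1=A3 v2=E3 downbeat P5
bar 4: v0=F2 v1=D3 v2=F3 downbeat P8
bar 5: v0=G2 v1=G3 v2=F3 downbeat m7
bar 6: v0=F3 v1=D4 v2=F4 downbeat P8
bar 7: v0=E3 v1=E4 v2=G4 downbeat m3
  -> R5 @ bar 0 tick 0 v(0, 2): opens on m3
  -> R2 @ bar 1 tick 0 v(0, 1): E3/E4 P8 -> D3/A3 P5 similar
  -> R2 @ bar 1 tick 0 v(0, 2): E3/G4 m3 -> D3/A3 P5 similar
  -> R2 @ bar 1 tick 0 v(1, 2): E4/G4 m3 -> A3/A3 P1 similar
  -> R7 @ bar 1 tick 0 v(2,): G4->A3 leap 10st
  -> R2 @ bar 3 tick 0 v(0, 2): C3/E4 M3 -> A2/E3 P5 similar
  -> R3 @ bar 3 tick 0 v(1, 2): A3 above E3
  -> R3 @ bar 3 tick 1 v(1, 2): A3 above E3
  -> R3 @ bar 3 tick 2 v(1, 2): A3 above E3
  -> R3 @ bar 3 tick 3 v(1, 2): A3 above E3
  -> R2 @ bar 5 tick 0 v(0, 1): F2/D3 M6 -> G2/G3 P8 similar
  -> R3 @ bar 5 tick 0 v(1, 2): G3 above F3
  -> R4 @ bar 5 tick 0 v(0, 2): G2/F3 m7 untreated
  -> R3 @ bar 5 tick 1 v(1, 2): G3 above F3
  -> R3 @ bar 5 tick 2 v(1, 2): G3 above F3
  -> R3 @ bar 5 tick 3 v(1, 2): G3 above F3
  -> R2 @ bar 6 tick 0 v(0, 2): G2/F3 m7 -> F3/F4 P8 similar
  -> R7 @ bar 6 tick 0 v(0,): G2->F3 leap 10st
  -> R8 @ bar 6 tick 0 v(0, 2): penult P8 not 3rd/6th
  -> R6 @ bar 7 tick 3 v(0, 2): closes on m3

(0, 0, R5, (0, 2))
(1, 0, R2, (0, 1))
(1, 0, R2, (0, 2))
(1, 0, R2, (1, 2))
(1, 0, R7, (2,))
(3, 0, R2, (0, 2))
(3, 0, R3, (1, 2))
(3, 1, R3, (1, 2))
(3, 2, R3, (1, 2))
(3, 3, R3, (1, 2))
(5, 0, R2, (0, 1))
(5, 0, R3, (1, 2))
(5, 0, R4, (0, 2))
(5, 1, R3, (1, 2))
(5, 2, R3, (1, 2))
(5, 3, R3, (1, 2))
(6, 0, R2, (0, 2))
(6, 0, R7, (0,))
(6, 0, R8, (0, 2))
(7, 3, R6, (0, 2))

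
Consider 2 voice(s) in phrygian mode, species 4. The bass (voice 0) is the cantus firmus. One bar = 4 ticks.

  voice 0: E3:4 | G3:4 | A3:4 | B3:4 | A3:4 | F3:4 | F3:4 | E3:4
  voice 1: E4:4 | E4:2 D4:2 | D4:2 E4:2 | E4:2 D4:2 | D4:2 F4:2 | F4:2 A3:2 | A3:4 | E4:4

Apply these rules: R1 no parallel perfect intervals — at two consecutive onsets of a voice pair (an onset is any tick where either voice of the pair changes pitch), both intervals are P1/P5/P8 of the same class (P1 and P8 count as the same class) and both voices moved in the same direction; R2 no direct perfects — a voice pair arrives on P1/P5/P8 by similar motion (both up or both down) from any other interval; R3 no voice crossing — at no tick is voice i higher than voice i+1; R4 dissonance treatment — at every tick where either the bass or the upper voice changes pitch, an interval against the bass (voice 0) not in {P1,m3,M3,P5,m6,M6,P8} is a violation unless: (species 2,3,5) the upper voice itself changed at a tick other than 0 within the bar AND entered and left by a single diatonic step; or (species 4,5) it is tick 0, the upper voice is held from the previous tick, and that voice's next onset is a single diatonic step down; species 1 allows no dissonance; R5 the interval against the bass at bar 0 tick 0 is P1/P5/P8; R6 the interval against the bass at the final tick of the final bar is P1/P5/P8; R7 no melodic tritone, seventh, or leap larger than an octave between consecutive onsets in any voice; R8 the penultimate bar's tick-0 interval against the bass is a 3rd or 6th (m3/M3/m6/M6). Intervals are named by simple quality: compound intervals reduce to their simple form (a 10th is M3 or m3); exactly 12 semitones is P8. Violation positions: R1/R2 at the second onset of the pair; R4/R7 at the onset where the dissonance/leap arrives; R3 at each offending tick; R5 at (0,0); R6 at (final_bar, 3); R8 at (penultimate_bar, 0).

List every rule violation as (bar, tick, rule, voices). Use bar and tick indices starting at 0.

(2, 0, R4, (0, 1))
(4, 0, R4, (0, 1))

bar 0: v0=E3 v1=E4 downbeat P8
bar 1: v0=G3 v1=E4 downbeat M6
bar 2: v0=A3 v1=D4 downbeat P4
bar 3: v0=B3 v1=E4 downbeat P4
bar 4: v0=A3 v1=D4 downbeat P4
bar 5: v0=F3 v1=F4 downbeat P8
bar 6: v0=F3 v1=A3 downbeat M3
bar 7: v0=E3 v1=E4 downbeat P8
  -> R4 @ bar 2 tick 0 v(0, 1): A3/D4 P4 untreated
  -> R4 @ bar 4 tick 0 v(0, 1): A3/D4 P4 untreated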